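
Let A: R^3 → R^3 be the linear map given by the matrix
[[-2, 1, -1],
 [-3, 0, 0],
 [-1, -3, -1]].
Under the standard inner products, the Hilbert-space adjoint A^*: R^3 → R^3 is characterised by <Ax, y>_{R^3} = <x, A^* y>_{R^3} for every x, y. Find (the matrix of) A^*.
A^* = A^T =
[[-2, -3, -1],
 [1, 0, -3],
 [-1, 0, -1]]

For real matrices with standard dot products, the defining identity <Ax, y> = <x, A^* y> gives (Ax)^T y = x^T (A^*) y, i.e. x^T A^T y = x^T (A^*) y. Since this holds for all x, y, we must have A^* = A^T. Therefore
A^* =
[[-2, -3, -1],
 [1, 0, -3],
 [-1, 0, -1]].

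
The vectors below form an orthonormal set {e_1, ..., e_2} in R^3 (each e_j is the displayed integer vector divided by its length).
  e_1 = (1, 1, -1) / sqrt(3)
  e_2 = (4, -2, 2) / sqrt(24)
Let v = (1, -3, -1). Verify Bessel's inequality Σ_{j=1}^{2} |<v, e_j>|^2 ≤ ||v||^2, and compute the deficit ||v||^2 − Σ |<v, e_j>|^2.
Σ |<v, e_j>|^2 = 3; ||v||^2 = 11; deficit = 8

Write each e_j = u_j / sqrt(<u_j, u_j>) where u_j is the displayed integer vector. Then <v, e_j> = <v, u_j> / sqrt(<u_j, u_j>), so |<v, e_j>|^2 = <v, u_j>^2 / <u_j, u_j>.
Coefficients: <v, e_1> = -1/sqrt(3), <v, e_2> = 8/sqrt(24).
Square and sum: Σ |<v, e_j>|^2 = 3.
Compute ||v||^2 = v·v = 11.
Deficit = 11 − 3 = 8 ≥ 0, confirming Bessel's inequality. (The deficit equals ||v − Σ <v,e_j> e_j||^2, the squared distance from v to span{e_j}.)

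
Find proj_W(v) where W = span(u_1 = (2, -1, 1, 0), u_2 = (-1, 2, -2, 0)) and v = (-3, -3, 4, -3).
proj_W(v) = (-3, -7/2, 7/2, 0)

Set up U = [u_1 | ... | u_2] ∈ R^(4×2). The projector onto W = col(U) is P = U (U^T U)^(-1) U^T.
Compute U^T U =
  [6, -6]
  [-6, 9],
and U^T v = (1, -11).
Solve U^T U · c = U^T v for the coefficients: c = (-19/6, -10/3). The projection is proj_W(v) = U c.
Check: (v - proj_W(v)) · u_1 = 0  (should be 0).
Check: (v - proj_W(v)) · u_2 = 0  (should be 0).
Result: proj_W(v) = (-3, -7/2, 7/2, 0).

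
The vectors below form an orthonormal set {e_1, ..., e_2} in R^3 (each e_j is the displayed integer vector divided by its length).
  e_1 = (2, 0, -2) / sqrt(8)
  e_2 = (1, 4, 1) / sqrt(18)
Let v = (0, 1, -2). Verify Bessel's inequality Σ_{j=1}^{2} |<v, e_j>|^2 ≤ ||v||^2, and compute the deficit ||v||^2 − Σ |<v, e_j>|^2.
Σ |<v, e_j>|^2 = 20/9; ||v||^2 = 5; deficit = 25/9

Write each e_j = u_j / sqrt(<u_j, u_j>) where u_j is the displayed integer vector. Then <v, e_j> = <v, u_j> / sqrt(<u_j, u_j>), so |<v, e_j>|^2 = <v, u_j>^2 / <u_j, u_j>.
Coefficients: <v, e_1> = 4/sqrt(8), <v, e_2> = 2/sqrt(18).
Square and sum: Σ |<v, e_j>|^2 = 20/9.
Compute ||v||^2 = v·v = 5.
Deficit = 5 − 20/9 = 25/9 ≥ 0, confirming Bessel's inequality. (The deficit equals ||v − Σ <v,e_j> e_j||^2, the squared distance from v to span{e_j}.)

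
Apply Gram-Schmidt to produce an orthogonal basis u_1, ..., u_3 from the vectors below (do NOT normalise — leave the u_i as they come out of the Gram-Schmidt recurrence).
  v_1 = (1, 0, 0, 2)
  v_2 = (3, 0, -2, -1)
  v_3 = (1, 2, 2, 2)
Orthogonal basis:
  u_1 = (1, 0, 0, 2)
  u_2 = (14/5, 0, -2, -7/5)
  u_3 = (56/69, 2, 98/69, -28/69)

Apply the Gram-Schmidt recurrence
  u_1 = v_1
  u_i = v_i − Σ_{j<i} ((v_i · u_j) / (u_j · u_j)) · u_j.

Step by step this gives:
  u_1 = (1, 0, 0, 2)
  u_2 = (14/5, 0, -2, -7/5)
  u_3 = (56/69, 2, 98/69, -28/69)

Orthogonality check:
  u_2 · u_1 = 0 (should be 0)
  u_3 · u_1 = 0 (should be 0)
  u_3 · u_2 = 0 (should be 0)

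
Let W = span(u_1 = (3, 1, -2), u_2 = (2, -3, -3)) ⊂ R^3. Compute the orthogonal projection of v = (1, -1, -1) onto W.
proj_W(v) = (200/227, -212/227, -260/227)

Set up U = [u_1 | ... | u_2] ∈ R^(3×2). The projector onto W = col(U) is P = U (U^T U)^(-1) U^T.
Compute U^T U =
  [14, 9]
  [9, 22],
and U^T v = (4, 8).
Solve U^T U · c = U^T v for the coefficients: c = (16/227, 76/227). The projection is proj_W(v) = U c.
Check: (v - proj_W(v)) · u_1 = 0  (should be 0).
Check: (v - proj_W(v)) · u_2 = 0  (should be 0).
Result: proj_W(v) = (200/227, -212/227, -260/227).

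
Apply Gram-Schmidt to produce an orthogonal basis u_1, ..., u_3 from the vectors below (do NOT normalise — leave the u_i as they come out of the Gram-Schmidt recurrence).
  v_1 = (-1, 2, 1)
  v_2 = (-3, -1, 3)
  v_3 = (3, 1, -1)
Orthogonal basis:
  u_1 = (-1, 2, 1)
  u_2 = (-7/3, -7/3, 7/3)
  u_3 = (1, 0, 1)

Apply the Gram-Schmidt recurrence
  u_1 = v_1
  u_i = v_i − Σ_{j<i} ((v_i · u_j) / (u_j · u_j)) · u_j.

Step by step this gives:
  u_1 = (-1, 2, 1)
  u_2 = (-7/3, -7/3, 7/3)
  u_3 = (1, 0, 1)

Orthogonality check:
  u_2 · u_1 = 0 (should be 0)
  u_3 · u_1 = 0 (should be 0)
  u_3 · u_2 = 0 (should be 0)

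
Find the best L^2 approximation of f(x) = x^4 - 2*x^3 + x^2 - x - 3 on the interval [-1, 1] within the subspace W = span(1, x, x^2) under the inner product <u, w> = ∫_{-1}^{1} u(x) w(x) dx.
g(x) = 13*x^2/7 - 11*x/5 - 108/35

The best approximation g ∈ W is the orthogonal projection of f onto W. Writing g = a_0 + a_1 x + a_2 x^2, the coefficients solve the normal equations G · a = b where
  G_{ij} = <φ_i, φ_j> and b_i = <f, φ_i>, with φ_0 = 1, φ_1 = x, φ_2 = x^2.
G =
  [2, 0, 2/3]
  [0, 2/3, 0]
  [2/3, 0, 2/5],
b = (-74/15, -22/15, -46/35).
Solving gives a_0 = -108/35, a_1 = -11/5, a_2 = 13/7, so
  g(x) = 13*x^2/7 - 11*x/5 - 108/35.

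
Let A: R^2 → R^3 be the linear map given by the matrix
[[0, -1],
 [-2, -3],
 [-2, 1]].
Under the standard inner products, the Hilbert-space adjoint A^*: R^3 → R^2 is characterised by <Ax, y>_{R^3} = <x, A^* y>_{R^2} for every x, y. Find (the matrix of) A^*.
A^* = A^T =
[[0, -2, -2],
 [-1, -3, 1]]

For real matrices with standard dot products, the defining identity <Ax, y> = <x, A^* y> gives (Ax)^T y = x^T (A^*) y, i.e. x^T A^T y = x^T (A^*) y. Since this holds for all x, y, we must have A^* = A^T. Therefore
A^* =
[[0, -2, -2],
 [-1, -3, 1]].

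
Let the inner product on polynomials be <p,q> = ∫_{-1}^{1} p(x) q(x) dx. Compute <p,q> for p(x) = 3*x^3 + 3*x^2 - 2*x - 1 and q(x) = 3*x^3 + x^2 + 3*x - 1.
<p,q> = 32/105

Expand the product: p(x)·q(x) = 9*x^6 + 12*x^5 + 6*x^4 + x^3 - 10*x^2 - x + 1.
∫_{-1}^{1} of each monomial x^k gives [2/(k+1) if k even, 0 if k odd]. Integrating term-by-term (or equivalently evaluating the antiderivative F(x) = 9*x^7/7 + 2*x^6 + 6*x^5/5 + x^4/4 - 10*x^3/3 - x^2/2 + x at the endpoints):
  F(1) − F(−1) = 799/420 − (671/420) = 32/105.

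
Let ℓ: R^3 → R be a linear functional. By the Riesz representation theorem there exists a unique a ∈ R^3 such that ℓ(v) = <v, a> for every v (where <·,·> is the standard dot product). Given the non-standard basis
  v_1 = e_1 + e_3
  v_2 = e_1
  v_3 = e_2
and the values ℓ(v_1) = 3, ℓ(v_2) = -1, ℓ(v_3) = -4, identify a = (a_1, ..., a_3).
a = (-1, -4, 4)

Write a = (a_1, ..., a_3) in the standard basis. For each basis vector v_i, ℓ(v_i) = <v_i, a> is a linear equation in the a_j's. Collect the n equations into a matrix system V a = ℓ, where row i of V is v_i (expressed in the standard basis). Since V is invertible (lower-triangular with 1s on the diagonal, up to permutation), solve by back-substitution:
  V =
[[1, 0, 1],
 [1, 0, 0],
 [0, 1, 0]]
  V a = (3, -1, -4)
Solving gives a = (-1, -4, 4).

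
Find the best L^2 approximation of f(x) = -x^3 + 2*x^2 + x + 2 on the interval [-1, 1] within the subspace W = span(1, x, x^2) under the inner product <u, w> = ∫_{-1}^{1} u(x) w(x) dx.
g(x) = 2*x^2 + 2*x/5 + 2

The best approximation g ∈ W is the orthogonal projection of f onto W. Writing g = a_0 + a_1 x + a_2 x^2, the coefficients solve the normal equations G · a = b where
  G_{ij} = <φ_i, φ_j> and b_i = <f, φ_i>, with φ_0 = 1, φ_1 = x, φ_2 = x^2.
G =
  [2, 0, 2/3]
  [0, 2/3, 0]
  [2/3, 0, 2/5],
b = (16/3, 4/15, 32/15).
Solving gives a_0 = 2, a_1 = 2/5, a_2 = 2, so
  g(x) = 2*x^2 + 2*x/5 + 2.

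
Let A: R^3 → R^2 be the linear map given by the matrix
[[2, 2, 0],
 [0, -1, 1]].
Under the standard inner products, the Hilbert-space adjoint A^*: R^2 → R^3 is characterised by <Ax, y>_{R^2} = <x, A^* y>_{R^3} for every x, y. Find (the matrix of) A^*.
A^* = A^T =
[[2, 0],
 [2, -1],
 [0, 1]]

For real matrices with standard dot products, the defining identity <Ax, y> = <x, A^* y> gives (Ax)^T y = x^T (A^*) y, i.e. x^T A^T y = x^T (A^*) y. Since this holds for all x, y, we must have A^* = A^T. Therefore
A^* =
[[2, 0],
 [2, -1],
 [0, 1]].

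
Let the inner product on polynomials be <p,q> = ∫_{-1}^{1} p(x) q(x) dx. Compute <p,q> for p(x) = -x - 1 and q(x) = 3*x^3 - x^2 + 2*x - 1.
<p,q> = 2/15

Expand the product: p(x)·q(x) = -3*x^4 - 2*x^3 - x^2 - x + 1.
∫_{-1}^{1} of each monomial x^k gives [2/(k+1) if k even, 0 if k odd]. Integrating term-by-term (or equivalently evaluating the antiderivative F(x) = -3*x^5/5 - x^4/2 - x^3/3 - x^2/2 + x at the endpoints):
  F(1) − F(−1) = -14/15 − (-16/15) = 2/15.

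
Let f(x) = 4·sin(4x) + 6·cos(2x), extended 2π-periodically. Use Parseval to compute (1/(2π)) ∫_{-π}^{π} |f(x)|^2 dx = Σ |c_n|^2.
Σ |c_n|^2 = 26

Expand |f|^2 and use orthogonality of {sin(nx), cos(mx)} on [-π, π]:
  ∫_{-π}^{π} sin(nx)^2 dx = π, ∫ cos(mx)^2 dx = π, and cross terms integrate to 0.
So ∫_{-π}^{π} f(x)^2 dx = 4^2 · π + 6^2 · π = (16 + 36)π.
Divide by 2π: (16 + 36)/2 = 26.
By Parseval, this equals Σ |c_n|^2.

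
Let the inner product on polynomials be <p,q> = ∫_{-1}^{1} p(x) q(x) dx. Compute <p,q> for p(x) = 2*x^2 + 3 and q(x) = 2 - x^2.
<p,q> = 178/15

Expand the product: p(x)·q(x) = -2*x^4 + x^2 + 6.
∫_{-1}^{1} of each monomial x^k gives [2/(k+1) if k even, 0 if k odd]. Integrating term-by-term (or equivalently evaluating the antiderivative F(x) = -2*x^5/5 + x^3/3 + 6*x at the endpoints):
  F(1) − F(−1) = 89/15 − (-89/15) = 178/15.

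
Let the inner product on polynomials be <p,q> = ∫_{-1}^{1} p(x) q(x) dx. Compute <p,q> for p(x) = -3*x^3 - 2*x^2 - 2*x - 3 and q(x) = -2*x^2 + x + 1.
<p,q> = -64/15

Expand the product: p(x)·q(x) = 6*x^5 + x^4 - x^3 + 2*x^2 - 5*x - 3.
∫_{-1}^{1} of each monomial x^k gives [2/(k+1) if k even, 0 if k odd]. Integrating term-by-term (or equivalently evaluating the antiderivative F(x) = x^6 + x^5/5 - x^4/4 + 2*x^3/3 - 5*x^2/2 - 3*x at the endpoints):
  F(1) − F(−1) = -233/60 − (23/60) = -64/15.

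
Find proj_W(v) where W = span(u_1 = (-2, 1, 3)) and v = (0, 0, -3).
proj_W(v) = (9/7, -9/14, -27/14)

Set up U = [u_1 | ... | u_1] ∈ R^(3×1). The projector onto W = col(U) is P = U (U^T U)^(-1) U^T.
Compute U^T U =
  [14],
and U^T v = (-9).
Solve U^T U · c = U^T v for the coefficients: c = (-9/14). The projection is proj_W(v) = U c.
Check: (v - proj_W(v)) · u_1 = 0  (should be 0).
Result: proj_W(v) = (9/7, -9/14, -27/14).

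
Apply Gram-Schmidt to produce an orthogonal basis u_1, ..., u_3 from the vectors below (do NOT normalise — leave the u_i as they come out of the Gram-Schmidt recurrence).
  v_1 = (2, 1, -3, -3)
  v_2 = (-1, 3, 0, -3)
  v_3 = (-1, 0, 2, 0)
Orthogonal basis:
  u_1 = (2, 1, -3, -3)
  u_2 = (-43/23, 59/23, 30/23, -39/23)
  u_3 = (90/337, -147/337, 188/337, -177/337)

Apply the Gram-Schmidt recurrence
  u_1 = v_1
  u_i = v_i − Σ_{j<i} ((v_i · u_j) / (u_j · u_j)) · u_j.

Step by step this gives:
  u_1 = (2, 1, -3, -3)
  u_2 = (-43/23, 59/23, 30/23, -39/23)
  u_3 = (90/337, -147/337, 188/337, -177/337)

Orthogonality check:
  u_2 · u_1 = 0 (should be 0)
  u_3 · u_1 = 0 (should be 0)
  u_3 · u_2 = 0 (should be 0)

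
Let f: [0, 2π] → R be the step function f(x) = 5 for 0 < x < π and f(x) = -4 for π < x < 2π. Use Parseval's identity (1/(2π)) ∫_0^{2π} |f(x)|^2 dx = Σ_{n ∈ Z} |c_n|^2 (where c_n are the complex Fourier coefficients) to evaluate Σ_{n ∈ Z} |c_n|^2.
Σ |c_n|^2 = 41/2

Parseval equates the L^2 energy of f (normalised by 1/(2π)) with the ℓ^2 sum of its Fourier coefficients: (1/(2π)) ∫_0^{2π} |f|^2 = Σ |c_n|^2.
Compute the left side: (1/(2π)) [∫_0^π 5^2 dx + ∫_π^{2π} (-4)^2 dx] = (1/(2π)) · (25π + 16π) = (25 + 16)/2 = 41/2.
So Σ_{n ∈ Z} |c_n|^2 = 41/2.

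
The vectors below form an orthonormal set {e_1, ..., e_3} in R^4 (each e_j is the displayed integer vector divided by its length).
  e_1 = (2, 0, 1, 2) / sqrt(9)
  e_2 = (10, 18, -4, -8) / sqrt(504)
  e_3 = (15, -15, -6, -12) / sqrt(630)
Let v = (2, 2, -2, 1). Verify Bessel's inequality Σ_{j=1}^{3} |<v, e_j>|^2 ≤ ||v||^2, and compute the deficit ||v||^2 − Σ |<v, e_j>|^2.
Σ |<v, e_j>|^2 = 8; ||v||^2 = 13; deficit = 5

Write each e_j = u_j / sqrt(<u_j, u_j>) where u_j is the displayed integer vector. Then <v, e_j> = <v, u_j> / sqrt(<u_j, u_j>), so |<v, e_j>|^2 = <v, u_j>^2 / <u_j, u_j>.
Coefficients: <v, e_1> = 4/sqrt(9), <v, e_2> = 56/sqrt(504), <v, e_3> = 0/sqrt(630).
Square and sum: Σ |<v, e_j>|^2 = 8.
Compute ||v||^2 = v·v = 13.
Deficit = 13 − 8 = 5 ≥ 0, confirming Bessel's inequality. (The deficit equals ||v − Σ <v,e_j> e_j||^2, the squared distance from v to span{e_j}.)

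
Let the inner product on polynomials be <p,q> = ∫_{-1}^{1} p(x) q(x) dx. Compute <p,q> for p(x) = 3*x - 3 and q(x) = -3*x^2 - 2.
<p,q> = 18

Expand the product: p(x)·q(x) = -9*x^3 + 9*x^2 - 6*x + 6.
∫_{-1}^{1} of each monomial x^k gives [2/(k+1) if k even, 0 if k odd]. Integrating term-by-term (or equivalently evaluating the antiderivative F(x) = -9*x^4/4 + 3*x^3 - 3*x^2 + 6*x at the endpoints):
  F(1) − F(−1) = 15/4 − (-57/4) = 18.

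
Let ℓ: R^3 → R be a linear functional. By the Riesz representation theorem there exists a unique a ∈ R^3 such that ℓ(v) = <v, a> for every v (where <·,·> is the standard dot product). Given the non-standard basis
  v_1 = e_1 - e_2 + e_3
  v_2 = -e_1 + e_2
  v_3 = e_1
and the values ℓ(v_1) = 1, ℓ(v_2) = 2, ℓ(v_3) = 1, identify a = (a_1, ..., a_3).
a = (1, 3, 3)

Write a = (a_1, ..., a_3) in the standard basis. For each basis vector v_i, ℓ(v_i) = <v_i, a> is a linear equation in the a_j's. Collect the n equations into a matrix system V a = ℓ, where row i of V is v_i (expressed in the standard basis). Since V is invertible (lower-triangular with 1s on the diagonal, up to permutation), solve by back-substitution:
  V =
[[1, -1, 1],
 [-1, 1, 0],
 [1, 0, 0]]
  V a = (1, 2, 1)
Solving gives a = (1, 3, 3).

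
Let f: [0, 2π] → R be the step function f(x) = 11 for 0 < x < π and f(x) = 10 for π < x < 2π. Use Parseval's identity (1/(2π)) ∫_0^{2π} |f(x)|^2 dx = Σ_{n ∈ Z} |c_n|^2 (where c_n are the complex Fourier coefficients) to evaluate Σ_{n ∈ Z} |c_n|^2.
Σ |c_n|^2 = 221/2

Parseval equates the L^2 energy of f (normalised by 1/(2π)) with the ℓ^2 sum of its Fourier coefficients: (1/(2π)) ∫_0^{2π} |f|^2 = Σ |c_n|^2.
Compute the left side: (1/(2π)) [∫_0^π 11^2 dx + ∫_π^{2π} 10^2 dx] = (1/(2π)) · (121π + 100π) = (121 + 100)/2 = 221/2.
So Σ_{n ∈ Z} |c_n|^2 = 221/2.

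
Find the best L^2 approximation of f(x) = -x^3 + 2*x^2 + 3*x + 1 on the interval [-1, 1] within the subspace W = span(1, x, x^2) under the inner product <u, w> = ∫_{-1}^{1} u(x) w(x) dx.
g(x) = 2*x^2 + 12*x/5 + 1

The best approximation g ∈ W is the orthogonal projection of f onto W. Writing g = a_0 + a_1 x + a_2 x^2, the coefficients solve the normal equations G · a = b where
  G_{ij} = <φ_i, φ_j> and b_i = <f, φ_i>, with φ_0 = 1, φ_1 = x, φ_2 = x^2.
G =
  [2, 0, 2/3]
  [0, 2/3, 0]
  [2/3, 0, 2/5],
b = (10/3, 8/5, 22/15).
Solving gives a_0 = 1, a_1 = 12/5, a_2 = 2, so
  g(x) = 2*x^2 + 12*x/5 + 1.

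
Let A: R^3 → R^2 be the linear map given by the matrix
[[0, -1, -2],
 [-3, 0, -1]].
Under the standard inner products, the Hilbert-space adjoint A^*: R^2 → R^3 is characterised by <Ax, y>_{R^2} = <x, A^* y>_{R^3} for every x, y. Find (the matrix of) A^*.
A^* = A^T =
[[0, -3],
 [-1, 0],
 [-2, -1]]

For real matrices with standard dot products, the defining identity <Ax, y> = <x, A^* y> gives (Ax)^T y = x^T (A^*) y, i.e. x^T A^T y = x^T (A^*) y. Since this holds for all x, y, we must have A^* = A^T. Therefore
A^* =
[[0, -3],
 [-1, 0],
 [-2, -1]].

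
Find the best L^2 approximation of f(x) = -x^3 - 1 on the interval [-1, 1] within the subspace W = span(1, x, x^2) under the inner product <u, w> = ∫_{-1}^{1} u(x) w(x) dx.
g(x) = -3*x/5 - 1

The best approximation g ∈ W is the orthogonal projection of f onto W. Writing g = a_0 + a_1 x + a_2 x^2, the coefficients solve the normal equations G · a = b where
  G_{ij} = <φ_i, φ_j> and b_i = <f, φ_i>, with φ_0 = 1, φ_1 = x, φ_2 = x^2.
G =
  [2, 0, 2/3]
  [0, 2/3, 0]
  [2/3, 0, 2/5],
b = (-2, -2/5, -2/3).
Solving gives a_0 = -1, a_1 = -3/5, a_2 = 0, so
  g(x) = -3*x/5 - 1.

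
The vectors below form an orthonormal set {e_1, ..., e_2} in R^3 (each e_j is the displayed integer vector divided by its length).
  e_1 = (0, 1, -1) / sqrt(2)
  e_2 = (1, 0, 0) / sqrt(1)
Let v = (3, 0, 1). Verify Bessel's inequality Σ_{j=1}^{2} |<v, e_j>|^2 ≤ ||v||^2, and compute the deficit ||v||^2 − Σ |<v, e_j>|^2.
Σ |<v, e_j>|^2 = 19/2; ||v||^2 = 10; deficit = 1/2

Write each e_j = u_j / sqrt(<u_j, u_j>) where u_j is the displayed integer vector. Then <v, e_j> = <v, u_j> / sqrt(<u_j, u_j>), so |<v, e_j>|^2 = <v, u_j>^2 / <u_j, u_j>.
Coefficients: <v, e_1> = -1/sqrt(2), <v, e_2> = 3/sqrt(1).
Square and sum: Σ |<v, e_j>|^2 = 19/2.
Compute ||v||^2 = v·v = 10.
Deficit = 10 − 19/2 = 1/2 ≥ 0, confirming Bessel's inequality. (The deficit equals ||v − Σ <v,e_j> e_j||^2, the squared distance from v to span{e_j}.)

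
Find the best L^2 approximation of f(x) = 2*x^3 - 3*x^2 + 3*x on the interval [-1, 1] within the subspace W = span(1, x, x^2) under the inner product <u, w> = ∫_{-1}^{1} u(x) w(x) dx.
g(x) = -3*x^2 + 21*x/5

The best approximation g ∈ W is the orthogonal projection of f onto W. Writing g = a_0 + a_1 x + a_2 x^2, the coefficients solve the normal equations G · a = b where
  G_{ij} = <φ_i, φ_j> and b_i = <f, φ_i>, with φ_0 = 1, φ_1 = x, φ_2 = x^2.
G =
  [2, 0, 2/3]
  [0, 2/3, 0]
  [2/3, 0, 2/5],
b = (-2, 14/5, -6/5).
Solving gives a_0 = 0, a_1 = 21/5, a_2 = -3, so
  g(x) = -3*x^2 + 21*x/5.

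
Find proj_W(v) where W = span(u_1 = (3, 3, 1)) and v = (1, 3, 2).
proj_W(v) = (42/19, 42/19, 14/19)

Set up U = [u_1 | ... | u_1] ∈ R^(3×1). The projector onto W = col(U) is P = U (U^T U)^(-1) U^T.
Compute U^T U =
  [19],
and U^T v = (14).
Solve U^T U · c = U^T v for the coefficients: c = (14/19). The projection is proj_W(v) = U c.
Check: (v - proj_W(v)) · u_1 = 0  (should be 0).
Result: proj_W(v) = (42/19, 42/19, 14/19).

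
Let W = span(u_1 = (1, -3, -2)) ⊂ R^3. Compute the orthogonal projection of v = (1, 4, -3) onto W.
proj_W(v) = (-5/14, 15/14, 5/7)

Set up U = [u_1 | ... | u_1] ∈ R^(3×1). The projector onto W = col(U) is P = U (U^T U)^(-1) U^T.
Compute U^T U =
  [14],
and U^T v = (-5).
Solve U^T U · c = U^T v for the coefficients: c = (-5/14). The projection is proj_W(v) = U c.
Check: (v - proj_W(v)) · u_1 = 0  (should be 0).
Result: proj_W(v) = (-5/14, 15/14, 5/7).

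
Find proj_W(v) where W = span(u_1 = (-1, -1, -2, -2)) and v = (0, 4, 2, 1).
proj_W(v) = (1, 1, 2, 2)

Set up U = [u_1 | ... | u_1] ∈ R^(4×1). The projector onto W = col(U) is P = U (U^T U)^(-1) U^T.
Compute U^T U =
  [10],
and U^T v = (-10).
Solve U^T U · c = U^T v for the coefficients: c = (-1). The projection is proj_W(v) = U c.
Check: (v - proj_W(v)) · u_1 = 0  (should be 0).
Result: proj_W(v) = (1, 1, 2, 2).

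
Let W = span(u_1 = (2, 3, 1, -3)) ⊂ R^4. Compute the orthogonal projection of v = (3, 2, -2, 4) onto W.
proj_W(v) = (-4/23, -6/23, -2/23, 6/23)

Set up U = [u_1 | ... | u_1] ∈ R^(4×1). The projector onto W = col(U) is P = U (U^T U)^(-1) U^T.
Compute U^T U =
  [23],
and U^T v = (-2).
Solve U^T U · c = U^T v for the coefficients: c = (-2/23). The projection is proj_W(v) = U c.
Check: (v - proj_W(v)) · u_1 = 0  (should be 0).
Result: proj_W(v) = (-4/23, -6/23, -2/23, 6/23).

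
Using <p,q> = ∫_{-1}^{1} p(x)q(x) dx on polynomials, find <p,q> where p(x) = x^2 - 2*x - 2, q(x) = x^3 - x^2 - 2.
<p,q> = 34/5

Expand the product: p(x)·q(x) = x^5 - 3*x^4 + 4*x + 4.
∫_{-1}^{1} of each monomial x^k gives [2/(k+1) if k even, 0 if k odd]. Integrating term-by-term (or equivalently evaluating the antiderivative F(x) = x^6/6 - 3*x^5/5 + 2*x^2 + 4*x at the endpoints):
  F(1) − F(−1) = 167/30 − (-37/30) = 34/5.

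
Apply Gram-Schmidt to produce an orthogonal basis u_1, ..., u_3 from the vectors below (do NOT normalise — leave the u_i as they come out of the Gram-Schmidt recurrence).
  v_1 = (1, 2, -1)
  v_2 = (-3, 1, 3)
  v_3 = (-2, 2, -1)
Orthogonal basis:
  u_1 = (1, 2, -1)
  u_2 = (-7/3, 7/3, 7/3)
  u_3 = (-3/2, 0, -3/2)

Apply the Gram-Schmidt recurrence
  u_1 = v_1
  u_i = v_i − Σ_{j<i} ((v_i · u_j) / (u_j · u_j)) · u_j.

Step by step this gives:
  u_1 = (1, 2, -1)
  u_2 = (-7/3, 7/3, 7/3)
  u_3 = (-3/2, 0, -3/2)

Orthogonality check:
  u_2 · u_1 = 0 (should be 0)
  u_3 · u_1 = 0 (should be 0)
  u_3 · u_2 = 0 (should be 0)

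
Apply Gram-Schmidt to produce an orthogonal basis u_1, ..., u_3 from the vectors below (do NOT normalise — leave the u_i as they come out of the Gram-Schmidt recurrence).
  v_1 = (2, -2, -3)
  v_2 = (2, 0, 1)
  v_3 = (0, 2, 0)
Orthogonal basis:
  u_1 = (2, -2, -3)
  u_2 = (32/17, 2/17, 20/17)
  u_3 = (8/21, 32/21, -16/21)

Apply the Gram-Schmidt recurrence
  u_1 = v_1
  u_i = v_i − Σ_{j<i} ((v_i · u_j) / (u_j · u_j)) · u_j.

Step by step this gives:
  u_1 = (2, -2, -3)
  u_2 = (32/17, 2/17, 20/17)
  u_3 = (8/21, 32/21, -16/21)

Orthogonality check:
  u_2 · u_1 = 0 (should be 0)
  u_3 · u_1 = 0 (should be 0)
  u_3 · u_2 = 0 (should be 0)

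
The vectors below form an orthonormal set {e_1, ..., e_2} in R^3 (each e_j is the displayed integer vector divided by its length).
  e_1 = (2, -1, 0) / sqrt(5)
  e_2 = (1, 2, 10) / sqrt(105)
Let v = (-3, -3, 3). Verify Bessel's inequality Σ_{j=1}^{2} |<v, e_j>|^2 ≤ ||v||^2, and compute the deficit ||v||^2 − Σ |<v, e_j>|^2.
Σ |<v, e_j>|^2 = 6; ||v||^2 = 27; deficit = 21

Write each e_j = u_j / sqrt(<u_j, u_j>) where u_j is the displayed integer vector. Then <v, e_j> = <v, u_j> / sqrt(<u_j, u_j>), so |<v, e_j>|^2 = <v, u_j>^2 / <u_j, u_j>.
Coefficients: <v, e_1> = -3/sqrt(5), <v, e_2> = 21/sqrt(105).
Square and sum: Σ |<v, e_j>|^2 = 6.
Compute ||v||^2 = v·v = 27.
Deficit = 27 − 6 = 21 ≥ 0, confirming Bessel's inequality. (The deficit equals ||v − Σ <v,e_j> e_j||^2, the squared distance from v to span{e_j}.)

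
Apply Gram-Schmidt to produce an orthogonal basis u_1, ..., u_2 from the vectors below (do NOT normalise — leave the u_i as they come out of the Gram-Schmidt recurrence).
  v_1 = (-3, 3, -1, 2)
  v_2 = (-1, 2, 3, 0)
Orthogonal basis:
  u_1 = (-3, 3, -1, 2)
  u_2 = (-5/23, 28/23, 75/23, -12/23)

Apply the Gram-Schmidt recurrence
  u_1 = v_1
  u_i = v_i − Σ_{j<i} ((v_i · u_j) / (u_j · u_j)) · u_j.

Step by step this gives:
  u_1 = (-3, 3, -1, 2)
  u_2 = (-5/23, 28/23, 75/23, -12/23)

Orthogonality check:
  u_2 · u_1 = 0 (should be 0)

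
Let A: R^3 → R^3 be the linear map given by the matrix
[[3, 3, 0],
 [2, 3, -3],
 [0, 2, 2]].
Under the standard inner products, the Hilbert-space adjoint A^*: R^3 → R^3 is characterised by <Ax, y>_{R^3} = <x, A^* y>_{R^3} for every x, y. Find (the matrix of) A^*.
A^* = A^T =
[[3, 2, 0],
 [3, 3, 2],
 [0, -3, 2]]

For real matrices with standard dot products, the defining identity <Ax, y> = <x, A^* y> gives (Ax)^T y = x^T (A^*) y, i.e. x^T A^T y = x^T (A^*) y. Since this holds for all x, y, we must have A^* = A^T. Therefore
A^* =
[[3, 2, 0],
 [3, 3, 2],
 [0, -3, 2]].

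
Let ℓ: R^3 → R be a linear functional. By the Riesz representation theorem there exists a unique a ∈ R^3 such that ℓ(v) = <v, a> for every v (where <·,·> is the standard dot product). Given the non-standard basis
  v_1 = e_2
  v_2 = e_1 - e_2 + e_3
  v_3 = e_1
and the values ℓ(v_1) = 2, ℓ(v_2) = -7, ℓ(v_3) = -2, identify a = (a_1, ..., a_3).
a = (-2, 2, -3)

Write a = (a_1, ..., a_3) in the standard basis. For each basis vector v_i, ℓ(v_i) = <v_i, a> is a linear equation in the a_j's. Collect the n equations into a matrix system V a = ℓ, where row i of V is v_i (expressed in the standard basis). Since V is invertible (lower-triangular with 1s on the diagonal, up to permutation), solve by back-substitution:
  V =
[[0, 1, 0],
 [1, -1, 1],
 [1, 0, 0]]
  V a = (2, -7, -2)
Solving gives a = (-2, 2, -3).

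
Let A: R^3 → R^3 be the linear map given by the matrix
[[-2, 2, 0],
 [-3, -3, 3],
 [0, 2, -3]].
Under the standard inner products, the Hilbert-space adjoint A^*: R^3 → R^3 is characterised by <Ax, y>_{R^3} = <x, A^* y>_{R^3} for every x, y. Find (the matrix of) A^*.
A^* = A^T =
[[-2, -3, 0],
 [2, -3, 2],
 [0, 3, -3]]

For real matrices with standard dot products, the defining identity <Ax, y> = <x, A^* y> gives (Ax)^T y = x^T (A^*) y, i.e. x^T A^T y = x^T (A^*) y. Since this holds for all x, y, we must have A^* = A^T. Therefore
A^* =
[[-2, -3, 0],
 [2, -3, 2],
 [0, 3, -3]].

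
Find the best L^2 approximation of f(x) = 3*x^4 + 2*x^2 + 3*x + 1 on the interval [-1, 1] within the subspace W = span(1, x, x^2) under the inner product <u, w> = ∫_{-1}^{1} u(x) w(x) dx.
g(x) = 32*x^2/7 + 3*x + 26/35

The best approximation g ∈ W is the orthogonal projection of f onto W. Writing g = a_0 + a_1 x + a_2 x^2, the coefficients solve the normal equations G · a = b where
  G_{ij} = <φ_i, φ_j> and b_i = <f, φ_i>, with φ_0 = 1, φ_1 = x, φ_2 = x^2.
G =
  [2, 0, 2/3]
  [0, 2/3, 0]
  [2/3, 0, 2/5],
b = (68/15, 2, 244/105).
Solving gives a_0 = 26/35, a_1 = 3, a_2 = 32/7, so
  g(x) = 32*x^2/7 + 3*x + 26/35.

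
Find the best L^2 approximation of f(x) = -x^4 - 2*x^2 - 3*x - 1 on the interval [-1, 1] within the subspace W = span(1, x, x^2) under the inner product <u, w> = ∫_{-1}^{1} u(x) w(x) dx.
g(x) = -20*x^2/7 - 3*x - 32/35

The best approximation g ∈ W is the orthogonal projection of f onto W. Writing g = a_0 + a_1 x + a_2 x^2, the coefficients solve the normal equations G · a = b where
  G_{ij} = <φ_i, φ_j> and b_i = <f, φ_i>, with φ_0 = 1, φ_1 = x, φ_2 = x^2.
G =
  [2, 0, 2/3]
  [0, 2/3, 0]
  [2/3, 0, 2/5],
b = (-56/15, -2, -184/105).
Solving gives a_0 = -32/35, a_1 = -3, a_2 = -20/7, so
  g(x) = -20*x^2/7 - 3*x - 32/35.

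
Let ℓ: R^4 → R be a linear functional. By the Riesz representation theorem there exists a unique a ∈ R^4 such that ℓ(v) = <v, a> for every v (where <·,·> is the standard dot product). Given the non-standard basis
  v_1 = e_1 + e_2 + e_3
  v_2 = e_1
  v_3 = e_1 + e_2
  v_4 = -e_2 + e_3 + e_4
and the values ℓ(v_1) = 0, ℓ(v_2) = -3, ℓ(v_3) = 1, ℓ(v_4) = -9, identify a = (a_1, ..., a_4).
a = (-3, 4, -1, -4)

Write a = (a_1, ..., a_4) in the standard basis. For each basis vector v_i, ℓ(v_i) = <v_i, a> is a linear equation in the a_j's. Collect the n equations into a matrix system V a = ℓ, where row i of V is v_i (expressed in the standard basis). Since V is invertible (lower-triangular with 1s on the diagonal, up to permutation), solve by back-substitution:
  V =
[[1, 1, 1, 0],
 [1, 0, 0, 0],
 [1, 1, 0, 0],
 [0, -1, 1, 1]]
  V a = (0, -3, 1, -9)
Solving gives a = (-3, 4, -1, -4).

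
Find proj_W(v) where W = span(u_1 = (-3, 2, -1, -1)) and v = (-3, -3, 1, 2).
proj_W(v) = (0, 0, 0, 0)

Set up U = [u_1 | ... | u_1] ∈ R^(4×1). The projector onto W = col(U) is P = U (U^T U)^(-1) U^T.
Compute U^T U =
  [15],
and U^T v = (0).
Solve U^T U · c = U^T v for the coefficients: c = (0). The projection is proj_W(v) = U c.
Check: (v - proj_W(v)) · u_1 = 0  (should be 0).
Result: proj_W(v) = (0, 0, 0, 0).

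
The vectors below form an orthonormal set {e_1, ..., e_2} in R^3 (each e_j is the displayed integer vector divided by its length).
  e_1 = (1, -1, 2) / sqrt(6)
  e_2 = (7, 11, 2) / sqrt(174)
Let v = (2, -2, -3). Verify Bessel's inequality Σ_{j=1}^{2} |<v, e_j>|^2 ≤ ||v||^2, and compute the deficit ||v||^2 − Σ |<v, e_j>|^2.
Σ |<v, e_j>|^2 = 52/29; ||v||^2 = 17; deficit = 441/29

Write each e_j = u_j / sqrt(<u_j, u_j>) where u_j is the displayed integer vector. Then <v, e_j> = <v, u_j> / sqrt(<u_j, u_j>), so |<v, e_j>|^2 = <v, u_j>^2 / <u_j, u_j>.
Coefficients: <v, e_1> = -2/sqrt(6), <v, e_2> = -14/sqrt(174).
Square and sum: Σ |<v, e_j>|^2 = 52/29.
Compute ||v||^2 = v·v = 17.
Deficit = 17 − 52/29 = 441/29 ≥ 0, confirming Bessel's inequality. (The deficit equals ||v − Σ <v,e_j> e_j||^2, the squared distance from v to span{e_j}.)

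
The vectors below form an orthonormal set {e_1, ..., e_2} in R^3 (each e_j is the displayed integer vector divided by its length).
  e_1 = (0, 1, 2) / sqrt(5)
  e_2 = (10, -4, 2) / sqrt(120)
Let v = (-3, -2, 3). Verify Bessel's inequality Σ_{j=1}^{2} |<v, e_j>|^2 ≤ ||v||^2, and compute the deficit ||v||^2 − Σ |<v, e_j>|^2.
Σ |<v, e_j>|^2 = 16/3; ||v||^2 = 22; deficit = 50/3

Write each e_j = u_j / sqrt(<u_j, u_j>) where u_j is the displayed integer vector. Then <v, e_j> = <v, u_j> / sqrt(<u_j, u_j>), so |<v, e_j>|^2 = <v, u_j>^2 / <u_j, u_j>.
Coefficients: <v, e_1> = 4/sqrt(5), <v, e_2> = -16/sqrt(120).
Square and sum: Σ |<v, e_j>|^2 = 16/3.
Compute ||v||^2 = v·v = 22.
Deficit = 22 − 16/3 = 50/3 ≥ 0, confirming Bessel's inequality. (The deficit equals ||v − Σ <v,e_j> e_j||^2, the squared distance from v to span{e_j}.)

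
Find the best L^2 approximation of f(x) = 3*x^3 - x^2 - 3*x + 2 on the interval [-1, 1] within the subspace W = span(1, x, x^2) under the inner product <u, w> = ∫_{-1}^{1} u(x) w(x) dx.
g(x) = -x^2 - 6*x/5 + 2

The best approximation g ∈ W is the orthogonal projection of f onto W. Writing g = a_0 + a_1 x + a_2 x^2, the coefficients solve the normal equations G · a = b where
  G_{ij} = <φ_i, φ_j> and b_i = <f, φ_i>, with φ_0 = 1, φ_1 = x, φ_2 = x^2.
G =
  [2, 0, 2/3]
  [0, 2/3, 0]
  [2/3, 0, 2/5],
b = (10/3, -4/5, 14/15).
Solving gives a_0 = 2, a_1 = -6/5, a_2 = -1, so
  g(x) = -x^2 - 6*x/5 + 2.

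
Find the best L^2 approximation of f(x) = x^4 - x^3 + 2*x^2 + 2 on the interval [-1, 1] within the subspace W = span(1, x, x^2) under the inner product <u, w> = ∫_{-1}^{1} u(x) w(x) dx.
g(x) = 20*x^2/7 - 3*x/5 + 67/35

The best approximation g ∈ W is the orthogonal projection of f onto W. Writing g = a_0 + a_1 x + a_2 x^2, the coefficients solve the normal equations G · a = b where
  G_{ij} = <φ_i, φ_j> and b_i = <f, φ_i>, with φ_0 = 1, φ_1 = x, φ_2 = x^2.
G =
  [2, 0, 2/3]
  [0, 2/3, 0]
  [2/3, 0, 2/5],
b = (86/15, -2/5, 254/105).
Solving gives a_0 = 67/35, a_1 = -3/5, a_2 = 20/7, so
  g(x) = 20*x^2/7 - 3*x/5 + 67/35.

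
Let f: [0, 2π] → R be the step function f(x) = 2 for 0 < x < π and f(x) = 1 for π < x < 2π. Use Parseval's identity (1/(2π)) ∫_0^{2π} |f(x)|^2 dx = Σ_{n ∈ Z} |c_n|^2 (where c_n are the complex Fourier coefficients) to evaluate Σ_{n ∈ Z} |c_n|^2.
Σ |c_n|^2 = 5/2

Parseval equates the L^2 energy of f (normalised by 1/(2π)) with the ℓ^2 sum of its Fourier coefficients: (1/(2π)) ∫_0^{2π} |f|^2 = Σ |c_n|^2.
Compute the left side: (1/(2π)) [∫_0^π 2^2 dx + ∫_π^{2π} 1^2 dx] = (1/(2π)) · (4π + 1π) = (4 + 1)/2 = 5/2.
So Σ_{n ∈ Z} |c_n|^2 = 5/2.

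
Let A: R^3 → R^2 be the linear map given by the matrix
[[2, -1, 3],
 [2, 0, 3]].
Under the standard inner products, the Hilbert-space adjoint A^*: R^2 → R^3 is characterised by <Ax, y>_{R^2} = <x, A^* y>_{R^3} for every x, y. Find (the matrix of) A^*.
A^* = A^T =
[[2, 2],
 [-1, 0],
 [3, 3]]

For real matrices with standard dot products, the defining identity <Ax, y> = <x, A^* y> gives (Ax)^T y = x^T (A^*) y, i.e. x^T A^T y = x^T (A^*) y. Since this holds for all x, y, we must have A^* = A^T. Therefore
A^* =
[[2, 2],
 [-1, 0],
 [3, 3]].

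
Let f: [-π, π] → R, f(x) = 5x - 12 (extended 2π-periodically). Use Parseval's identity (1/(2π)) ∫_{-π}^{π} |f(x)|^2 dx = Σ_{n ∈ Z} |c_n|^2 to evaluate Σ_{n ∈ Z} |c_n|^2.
Σ |c_n|^2 = 25π^2/3 + 144

Expand and integrate term by term over [-π, π]:
  ∫ (5x)^2 dx = 25·(2π^3/3); ∫ 2·5·(-12)·x dx = 0 (odd integrand); ∫ (-12)^2 dx = 144·2π.
So (1/(2π)) ∫_{-π}^{π} (5x - 12)^2 dx = 25π^2/3 + 144 = 25π^2/3 + 144.
Parseval ⇒ Σ |c_n|^2 = 25π^2/3 + 144.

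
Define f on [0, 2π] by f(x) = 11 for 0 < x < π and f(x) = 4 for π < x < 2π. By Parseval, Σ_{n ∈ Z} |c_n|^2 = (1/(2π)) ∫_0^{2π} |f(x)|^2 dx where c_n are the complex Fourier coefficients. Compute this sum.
Σ |c_n|^2 = 137/2

Parseval equates the L^2 energy of f (normalised by 1/(2π)) with the ℓ^2 sum of its Fourier coefficients: (1/(2π)) ∫_0^{2π} |f|^2 = Σ |c_n|^2.
Compute the left side: (1/(2π)) [∫_0^π 11^2 dx + ∫_π^{2π} 4^2 dx] = (1/(2π)) · (121π + 16π) = (121 + 16)/2 = 137/2.
So Σ_{n ∈ Z} |c_n|^2 = 137/2.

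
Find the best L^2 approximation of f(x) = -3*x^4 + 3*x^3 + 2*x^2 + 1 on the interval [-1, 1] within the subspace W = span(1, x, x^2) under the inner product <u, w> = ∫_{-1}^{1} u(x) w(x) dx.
g(x) = -4*x^2/7 + 9*x/5 + 44/35

The best approximation g ∈ W is the orthogonal projection of f onto W. Writing g = a_0 + a_1 x + a_2 x^2, the coefficients solve the normal equations G · a = b where
  G_{ij} = <φ_i, φ_j> and b_i = <f, φ_i>, with φ_0 = 1, φ_1 = x, φ_2 = x^2.
G =
  [2, 0, 2/3]
  [0, 2/3, 0]
  [2/3, 0, 2/5],
b = (32/15, 6/5, 64/105).
Solving gives a_0 = 44/35, a_1 = 9/5, a_2 = -4/7, so
  g(x) = -4*x^2/7 + 9*x/5 + 44/35.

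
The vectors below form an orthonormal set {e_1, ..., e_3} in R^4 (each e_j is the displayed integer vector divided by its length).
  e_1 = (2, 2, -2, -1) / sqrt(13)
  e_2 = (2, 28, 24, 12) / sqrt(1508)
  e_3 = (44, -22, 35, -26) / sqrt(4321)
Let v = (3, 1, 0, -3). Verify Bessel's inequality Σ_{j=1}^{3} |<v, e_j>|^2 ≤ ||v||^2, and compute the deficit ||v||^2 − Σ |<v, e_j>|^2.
Σ |<v, e_j>|^2 = 2606/149; ||v||^2 = 19; deficit = 225/149

Write each e_j = u_j / sqrt(<u_j, u_j>) where u_j is the displayed integer vector. Then <v, e_j> = <v, u_j> / sqrt(<u_j, u_j>), so |<v, e_j>|^2 = <v, u_j>^2 / <u_j, u_j>.
Coefficients: <v, e_1> = 11/sqrt(13), <v, e_2> = -2/sqrt(1508), <v, e_3> = 188/sqrt(4321).
Square and sum: Σ |<v, e_j>|^2 = 2606/149.
Compute ||v||^2 = v·v = 19.
Deficit = 19 − 2606/149 = 225/149 ≥ 0, confirming Bessel's inequality. (The deficit equals ||v − Σ <v,e_j> e_j||^2, the squared distance from v to span{e_j}.)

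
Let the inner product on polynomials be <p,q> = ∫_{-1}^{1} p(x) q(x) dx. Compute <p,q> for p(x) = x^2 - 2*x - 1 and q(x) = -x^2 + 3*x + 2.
<p,q> = -32/5

Expand the product: p(x)·q(x) = -x^4 + 5*x^3 - 3*x^2 - 7*x - 2.
∫_{-1}^{1} of each monomial x^k gives [2/(k+1) if k even, 0 if k odd]. Integrating term-by-term (or equivalently evaluating the antiderivative F(x) = -x^5/5 + 5*x^4/4 - x^3 - 7*x^2/2 - 2*x at the endpoints):
  F(1) − F(−1) = -109/20 − (19/20) = -32/5.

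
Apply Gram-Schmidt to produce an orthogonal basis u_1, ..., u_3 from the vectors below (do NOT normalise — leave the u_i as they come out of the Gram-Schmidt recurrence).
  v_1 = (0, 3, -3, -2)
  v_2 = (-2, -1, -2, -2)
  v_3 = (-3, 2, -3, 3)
Orthogonal basis:
  u_1 = (0, 3, -3, -2)
  u_2 = (-2, -43/22, -23/22, -15/11)
  u_3 = (-661/237, 232/237, -394/237, 313/79)

Apply the Gram-Schmidt recurrence
  u_1 = v_1
  u_i = v_i − Σ_{j<i} ((v_i · u_j) / (u_j · u_j)) · u_j.

Step by step this gives:
  u_1 = (0, 3, -3, -2)
  u_2 = (-2, -43/22, -23/22, -15/11)
  u_3 = (-661/237, 232/237, -394/237, 313/79)

Orthogonality check:
  u_2 · u_1 = 0 (should be 0)
  u_3 · u_1 = 0 (should be 0)
  u_3 · u_2 = 0 (should be 0)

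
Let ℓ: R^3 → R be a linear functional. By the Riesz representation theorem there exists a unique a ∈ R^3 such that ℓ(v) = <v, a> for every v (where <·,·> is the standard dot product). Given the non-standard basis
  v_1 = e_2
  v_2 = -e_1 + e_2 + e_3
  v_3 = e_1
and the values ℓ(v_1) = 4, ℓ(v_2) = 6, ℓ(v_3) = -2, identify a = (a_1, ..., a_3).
a = (-2, 4, 0)

Write a = (a_1, ..., a_3) in the standard basis. For each basis vector v_i, ℓ(v_i) = <v_i, a> is a linear equation in the a_j's. Collect the n equations into a matrix system V a = ℓ, where row i of V is v_i (expressed in the standard basis). Since V is invertible (lower-triangular with 1s on the diagonal, up to permutation), solve by back-substitution:
  V =
[[0, 1, 0],
 [-1, 1, 1],
 [1, 0, 0]]
  V a = (4, 6, -2)
Solving gives a = (-2, 4, 0).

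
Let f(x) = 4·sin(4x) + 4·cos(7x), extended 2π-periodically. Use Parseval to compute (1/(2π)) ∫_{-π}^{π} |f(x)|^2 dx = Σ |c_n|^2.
Σ |c_n|^2 = 16

Expand |f|^2 and use orthogonality of {sin(nx), cos(mx)} on [-π, π]:
  ∫_{-π}^{π} sin(nx)^2 dx = π, ∫ cos(mx)^2 dx = π, and cross terms integrate to 0.
So ∫_{-π}^{π} f(x)^2 dx = 4^2 · π + 4^2 · π = (16 + 16)π.
Divide by 2π: (16 + 16)/2 = 16.
By Parseval, this equals Σ |c_n|^2.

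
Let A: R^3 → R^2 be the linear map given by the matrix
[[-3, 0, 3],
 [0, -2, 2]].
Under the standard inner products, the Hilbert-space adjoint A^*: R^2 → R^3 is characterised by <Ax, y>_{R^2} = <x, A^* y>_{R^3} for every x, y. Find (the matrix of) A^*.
A^* = A^T =
[[-3, 0],
 [0, -2],
 [3, 2]]

For real matrices with standard dot products, the defining identity <Ax, y> = <x, A^* y> gives (Ax)^T y = x^T (A^*) y, i.e. x^T A^T y = x^T (A^*) y. Since this holds for all x, y, we must have A^* = A^T. Therefore
A^* =
[[-3, 0],
 [0, -2],
 [3, 2]].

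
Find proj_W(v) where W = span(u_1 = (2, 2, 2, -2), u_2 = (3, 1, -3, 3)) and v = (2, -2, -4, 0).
proj_W(v) = (22/27, -2/9, -62/27, 62/27)

Set up U = [u_1 | ... | u_2] ∈ R^(4×2). The projector onto W = col(U) is P = U (U^T U)^(-1) U^T.
Compute U^T U =
  [16, -4]
  [-4, 28],
and U^T v = (-8, 16).
Solve U^T U · c = U^T v for the coefficients: c = (-10/27, 14/27). The projection is proj_W(v) = U c.
Check: (v - proj_W(v)) · u_1 = 0  (should be 0).
Check: (v - proj_W(v)) · u_2 = 0  (should be 0).
Result: proj_W(v) = (22/27, -2/9, -62/27, 62/27).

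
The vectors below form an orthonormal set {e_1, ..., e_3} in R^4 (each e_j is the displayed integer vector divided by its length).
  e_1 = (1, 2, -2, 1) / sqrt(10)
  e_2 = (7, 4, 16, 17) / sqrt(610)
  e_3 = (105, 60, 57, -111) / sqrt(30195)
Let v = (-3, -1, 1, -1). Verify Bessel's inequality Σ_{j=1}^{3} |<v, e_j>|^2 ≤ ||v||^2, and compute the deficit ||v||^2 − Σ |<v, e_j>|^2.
Σ |<v, e_j>|^2 = 491/55; ||v||^2 = 12; deficit = 169/55

Write each e_j = u_j / sqrt(<u_j, u_j>) where u_j is the displayed integer vector. Then <v, e_j> = <v, u_j> / sqrt(<u_j, u_j>), so |<v, e_j>|^2 = <v, u_j>^2 / <u_j, u_j>.
Coefficients: <v, e_1> = -8/sqrt(10), <v, e_2> = -26/sqrt(610), <v, e_3> = -207/sqrt(30195).
Square and sum: Σ |<v, e_j>|^2 = 491/55.
Compute ||v||^2 = v·v = 12.
Deficit = 12 − 491/55 = 169/55 ≥ 0, confirming Bessel's inequality. (The deficit equals ||v − Σ <v,e_j> e_j||^2, the squared distance from v to span{e_j}.)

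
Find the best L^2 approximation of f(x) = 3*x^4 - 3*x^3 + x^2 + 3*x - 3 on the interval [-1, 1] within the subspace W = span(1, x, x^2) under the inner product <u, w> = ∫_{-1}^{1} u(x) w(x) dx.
g(x) = 25*x^2/7 + 6*x/5 - 114/35

The best approximation g ∈ W is the orthogonal projection of f onto W. Writing g = a_0 + a_1 x + a_2 x^2, the coefficients solve the normal equations G · a = b where
  G_{ij} = <φ_i, φ_j> and b_i = <f, φ_i>, with φ_0 = 1, φ_1 = x, φ_2 = x^2.
G =
  [2, 0, 2/3]
  [0, 2/3, 0]
  [2/3, 0, 2/5],
b = (-62/15, 4/5, -26/35).
Solving gives a_0 = -114/35, a_1 = 6/5, a_2 = 25/7, so
  g(x) = 25*x^2/7 + 6*x/5 - 114/35.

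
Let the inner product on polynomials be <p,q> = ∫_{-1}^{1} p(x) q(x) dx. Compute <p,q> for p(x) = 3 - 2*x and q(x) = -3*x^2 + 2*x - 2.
<p,q> = -62/3

Expand the product: p(x)·q(x) = 6*x^3 - 13*x^2 + 10*x - 6.
∫_{-1}^{1} of each monomial x^k gives [2/(k+1) if k even, 0 if k odd]. Integrating term-by-term (or equivalently evaluating the antiderivative F(x) = 3*x^4/2 - 13*x^3/3 + 5*x^2 - 6*x at the endpoints):
  F(1) − F(−1) = -23/6 − (101/6) = -62/3.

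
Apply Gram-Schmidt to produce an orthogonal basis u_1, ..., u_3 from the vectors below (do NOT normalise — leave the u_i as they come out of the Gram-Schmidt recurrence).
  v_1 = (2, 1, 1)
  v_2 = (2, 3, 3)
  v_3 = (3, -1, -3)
Orthogonal basis:
  u_1 = (2, 1, 1)
  u_2 = (-4/3, 4/3, 4/3)
  u_3 = (0, 1, -1)

Apply the Gram-Schmidt recurrence
  u_1 = v_1
  u_i = v_i − Σ_{j<i} ((v_i · u_j) / (u_j · u_j)) · u_j.

Step by step this gives:
  u_1 = (2, 1, 1)
  u_2 = (-4/3, 4/3, 4/3)
  u_3 = (0, 1, -1)

Orthogonality check:
  u_2 · u_1 = 0 (should be 0)
  u_3 · u_1 = 0 (should be 0)
  u_3 · u_2 = 0 (should be 0)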